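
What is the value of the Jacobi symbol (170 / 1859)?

(170 / 1859)
  = -(85 / 1859)    [1859 ≡ 3 mod 8 ⇒ (2 / 1859) = -1]
  = -(1859 / 85)    [QR: 85 ≡ 1 mod 4, sign kept]
  = -(74 / 85)    [1859 ≡ 74 mod 85]
  = (37 / 85)    [85 ≡ 5 mod 8 ⇒ (2 / 85) = -1]
  = (85 / 37)    [QR: 37 ≡ 1 mod 4, sign kept]
  = (11 / 37)    [85 ≡ 11 mod 37]
  = (37 / 11)    [QR: 37 ≡ 1 mod 4, sign kept]
  = (4 / 11)    [37 ≡ 4 mod 11]
  = (1 / 11)    [11 ≡ 3 mod 8 ⇒ (2 / 11)^2 = +1]
  = 1    [(1 / 11) = 1]

1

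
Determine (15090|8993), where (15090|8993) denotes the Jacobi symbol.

-1

(15090|8993)
  = (6097|8993)    [15090 ≡ 6097 mod 8993]
  = (8993|6097)    [QR: 6097 ≡ 1 mod 4, sign kept]
  = (2896|6097)    [8993 ≡ 2896 mod 6097]
  = (181|6097)    [6097 ≡ 1 mod 8 ⇒ (2|6097)^4 = +1]
  = (6097|181)    [QR: 181 ≡ 1 mod 4, sign kept]
  = (124|181)    [6097 ≡ 124 mod 181]
  = (31|181)    [181 ≡ 5 mod 8 ⇒ (2|181)^2 = +1]
  = (181|31)    [QR: 181 ≡ 1 mod 4, sign kept]
  = (26|31)    [181 ≡ 26 mod 31]
  = (13|31)    [31 ≡ 7 mod 8 ⇒ (2|31) = +1]
  = (31|13)    [QR: 13 ≡ 1 mod 4, sign kept]
  = (5|13)    [31 ≡ 5 mod 13]
  = (13|5)    [QR: 5 ≡ 1 mod 4, sign kept]
  = (3|5)    [13 ≡ 3 mod 5]
  = (5|3)    [QR: 5 ≡ 1 mod 4, sign kept]
  = (2|3)    [5 ≡ 2 mod 3]
  = -(1|3)    [3 ≡ 3 mod 8 ⇒ (2|3) = -1]
  = -1    [(1|3) = 1]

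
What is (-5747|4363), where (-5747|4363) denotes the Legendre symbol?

Reduce the numerator: -5747 ≡ 2979 (mod 4363), so (-5747|4363) = (2979|4363).
Both 2979 ≡ 3 and 4363 ≡ 3 (mod 4), so reciprocity gives (2979|4363) = -(4363|2979). Reduce: 4363 ≡ 1384 (mod 2979). Now have -(1384|2979).
Factor out 2: 1384 = 2^3·173. Since 2979 ≡ 3 (mod 8), (2|2979) = -1, and (2|2979)^3 = -1. Now have (173|2979).
173 ≡ 1 (mod 4), so quadratic reciprocity gives (173|2979) = (2979|173). Reduce: 2979 ≡ 38 (mod 173). Now have (38|173).
Factor out 2: 38 = 2·19. Since 173 ≡ 5 (mod 8), (2|173) = -1. Now have -(19|173).
173 ≡ 1 (mod 4), so quadratic reciprocity gives (19|173) = (173|19). Reduce: 173 ≡ 2 (mod 19). Now have -(2|19).
Factor out 2: 2 = 2. Since 19 ≡ 3 (mod 8), (2|19) = -1. Now have (1|19).
(1|19) = 1. Collecting the sign factors: 1.

1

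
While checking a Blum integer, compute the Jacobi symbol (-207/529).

(-207/529)
  = (322/529)    [-207 ≡ 322 mod 529]
  = (161/529)    [529 ≡ 1 mod 8 ⇒ (2/529) = +1]
  = (529/161)    [QR: 161 ≡ 1 mod 4, sign kept]
  = (46/161)    [529 ≡ 46 mod 161]
  = (23/161)    [161 ≡ 1 mod 8 ⇒ (2/161) = +1]
  = (161/23)    [QR: 161 ≡ 1 mod 4, sign kept]
  = (0/23)    [161 ≡ 0 mod 23]
  = 0    [numerator 0, gcd > 1]

0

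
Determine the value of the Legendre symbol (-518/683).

Pull out -1: (-518/683) = (-1/683)·(518/683). Since 683 ≡ 3 (mod 4), (-1/683) = -1. Now have -(518/683).
Factor out 2: 518 = 2·259. Since 683 ≡ 3 (mod 8), (2/683) = -1. Now have (259/683).
Both 259 ≡ 3 and 683 ≡ 3 (mod 4), so reciprocity gives (259/683) = -(683/259). Reduce: 683 ≡ 165 (mod 259). Now have -(165/259).
165 ≡ 1 (mod 4), so quadratic reciprocity gives (165/259) = (259/165). Reduce: 259 ≡ 94 (mod 165). Now have -(94/165).
Factor out 2: 94 = 2·47. Since 165 ≡ 5 (mod 8), (2/165) = -1. Now have (47/165).
165 ≡ 1 (mod 4), so quadratic reciprocity gives (47/165) = (165/47). Reduce: 165 ≡ 24 (mod 47). Now have (24/47).
Factor out 2: 24 = 2^3·3. Since 47 ≡ 7 (mod 8), (2/47) = +1, and (2/47)^3 = +1. Now have (3/47).
Both 3 ≡ 3 and 47 ≡ 3 (mod 4), so reciprocity gives (3/47) = -(47/3). Reduce: 47 ≡ 2 (mod 3). Now have -(2/3).
Factor out 2: 2 = 2. Since 3 ≡ 3 (mod 8), (2/3) = -1. Now have (1/3).
(1/3) = 1. Collecting the sign factors: 1.

1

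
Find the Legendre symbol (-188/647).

(-188/647)
  = (459/647)    [-188 ≡ 459 mod 647]
  = -(647/459)    [QR: both ≡ 3 mod 4, sign flips]
  = -(188/459)    [647 ≡ 188 mod 459]
  = -(47/459)    [459 ≡ 3 mod 8 ⇒ (2/459)^2 = +1]
  = (459/47)    [QR: both ≡ 3 mod 4, sign flips]
  = (36/47)    [459 ≡ 36 mod 47]
  = (9/47)    [47 ≡ 7 mod 8 ⇒ (2/47)^2 = +1]
  = (47/9)    [QR: 9 ≡ 1 mod 4, sign kept]
  = (2/9)    [47 ≡ 2 mod 9]
  = (1/9)    [9 ≡ 1 mod 8 ⇒ (2/9) = +1]
  = 1    [(1/9) = 1]

1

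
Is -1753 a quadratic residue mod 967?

(-1753/967)
  = -(1753/967)    [967 ≡ 3 mod 4 ⇒ (-1/967) = -1]
  = -(786/967)    [1753 ≡ 786 mod 967]
  = -(393/967)    [967 ≡ 7 mod 8 ⇒ (2/967) = +1]
  = -(967/393)    [QR: 393 ≡ 1 mod 4, sign kept]
  = -(181/393)    [967 ≡ 181 mod 393]
  = -(393/181)    [QR: 181 ≡ 1 mod 4, sign kept]
  = -(31/181)    [393 ≡ 31 mod 181]
  = -(181/31)    [QR: 181 ≡ 1 mod 4, sign kept]
  = -(26/31)    [181 ≡ 26 mod 31]
  = -(13/31)    [31 ≡ 7 mod 8 ⇒ (2/31) = +1]
  = -(31/13)    [QR: 13 ≡ 1 mod 4, sign kept]
  = -(5/13)    [31 ≡ 5 mod 13]
  = -(13/5)    [QR: 5 ≡ 1 mod 4, sign kept]
  = -(3/5)    [13 ≡ 3 mod 5]
  = -(5/3)    [QR: 5 ≡ 1 mod 4, sign kept]
  = -(2/3)    [5 ≡ 2 mod 3]
  = (1/3)    [3 ≡ 3 mod 8 ⇒ (2/3) = -1]
  = 1    [(1/3) = 1]
(-1753/967) = 1, and 967 is prime, so -1753 is a quadratic residue mod 967.

yes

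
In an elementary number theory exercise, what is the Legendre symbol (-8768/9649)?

Pull out -1: (-8768/9649) = (-1/9649)·(8768/9649). Since 9649 ≡ 1 (mod 4), (-1/9649) = +1. Now have (8768/9649).
Factor out 2: 8768 = 2^6·137. Since 9649 ≡ 1 (mod 8), (2/9649) = +1, and (2/9649)^6 = +1. Now have (137/9649).
137 ≡ 1 (mod 4), so quadratic reciprocity gives (137/9649) = (9649/137). Reduce: 9649 ≡ 59 (mod 137). Now have (59/137).
137 ≡ 1 (mod 4), so quadratic reciprocity gives (59/137) = (137/59). Reduce: 137 ≡ 19 (mod 59). Now have (19/59).
Both 19 ≡ 3 and 59 ≡ 3 (mod 4), so reciprocity gives (19/59) = -(59/19). Reduce: 59 ≡ 2 (mod 19). Now have -(2/19).
Factor out 2: 2 = 2. Since 19 ≡ 3 (mod 8), (2/19) = -1. Now have (1/19).
(1/19) = 1. Collecting the sign factors: 1.

1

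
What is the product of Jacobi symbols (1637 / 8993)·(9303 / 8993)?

By multiplicativity, (1637·9303 / 8993) = (1637 / 8993)·(9303 / 8993).
First factor (1637 / 8993):
(1637 / 8993)
  = (8993 / 1637)    [QR: 1637 ≡ 1 mod 4, sign kept]
  = (808 / 1637)    [8993 ≡ 808 mod 1637]
  = -(101 / 1637)    [1637 ≡ 5 mod 8 ⇒ (2 / 1637)^3 = -1]
  = -(1637 / 101)    [QR: 101 ≡ 1 mod 4, sign kept]
  = -(21 / 101)    [1637 ≡ 21 mod 101]
  = -(101 / 21)    [QR: 21 ≡ 1 mod 4, sign kept]
  = -(17 / 21)    [101 ≡ 17 mod 21]
  = -(21 / 17)    [QR: 17 ≡ 1 mod 4, sign kept]
  = -(4 / 17)    [21 ≡ 4 mod 17]
  = -(1 / 17)    [17 ≡ 1 mod 8 ⇒ (2 / 17)^2 = +1]
  = -1    [(1 / 17) = 1]
Second factor (9303 / 8993):
(9303 / 8993)
  = (310 / 8993)    [9303 ≡ 310 mod 8993]
  = (155 / 8993)    [8993 ≡ 1 mod 8 ⇒ (2 / 8993) = +1]
  = (8993 / 155)    [QR: 8993 ≡ 1 mod 4, sign kept]
  = (3 / 155)    [8993 ≡ 3 mod 155]
  = -(155 / 3)    [QR: both ≡ 3 mod 4, sign flips]
  = -(2 / 3)    [155 ≡ 2 mod 3]
  = (1 / 3)    [3 ≡ 3 mod 8 ⇒ (2 / 3) = -1]
  = 1    [(1 / 3) = 1]
Product: (-1)·(1) = -1.

-1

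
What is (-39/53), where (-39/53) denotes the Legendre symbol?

-1

Reduce the numerator: -39 ≡ 14 (mod 53), so (-39/53) = (14/53).
Factor out 2: 14 = 2·7. Since 53 ≡ 5 (mod 8), (2/53) = -1. Now have -(7/53).
53 ≡ 1 (mod 4), so quadratic reciprocity gives (7/53) = (53/7). Reduce: 53 ≡ 4 (mod 7). Now have -(4/7).
Factor out 2: 4 = 2^2. Since 7 ≡ 7 (mod 8), (2/7) = +1, and (2/7)^2 = +1. Now have -(1/7).
(1/7) = 1. Collecting the sign factors: -1.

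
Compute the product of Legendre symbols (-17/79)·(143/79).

By multiplicativity, (-17·143/79) = (-17/79)·(143/79).
First factor (-17/79):
(-17/79)
  = (62/79)    [-17 ≡ 62 mod 79]
  = (31/79)    [79 ≡ 7 mod 8 ⇒ (2/79) = +1]
  = -(79/31)    [QR: both ≡ 3 mod 4, sign flips]
  = -(17/31)    [79 ≡ 17 mod 31]
  = -(31/17)    [QR: 17 ≡ 1 mod 4, sign kept]
  = -(14/17)    [31 ≡ 14 mod 17]
  = -(7/17)    [17 ≡ 1 mod 8 ⇒ (2/17) = +1]
  = -(17/7)    [QR: 17 ≡ 1 mod 4, sign kept]
  = -(3/7)    [17 ≡ 3 mod 7]
  = (7/3)    [QR: both ≡ 3 mod 4, sign flips]
  = (1/3)    [7 ≡ 1 mod 3]
  = 1    [(1/3) = 1]
Second factor (143/79):
(143/79)
  = (64/79)    [143 ≡ 64 mod 79]
  = (1/79)    [79 ≡ 7 mod 8 ⇒ (2/79)^6 = +1]
  = 1    [(1/79) = 1]
Product: (1)·(1) = 1.

1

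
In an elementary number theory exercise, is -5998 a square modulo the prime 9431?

yes

(-5998|9431)
  = (3433|9431)    [-5998 ≡ 3433 mod 9431]
  = (9431|3433)    [QR: 3433 ≡ 1 mod 4, sign kept]
  = (2565|3433)    [9431 ≡ 2565 mod 3433]
  = (3433|2565)    [QR: 2565 ≡ 1 mod 4, sign kept]
  = (868|2565)    [3433 ≡ 868 mod 2565]
  = (217|2565)    [2565 ≡ 5 mod 8 ⇒ (2|2565)^2 = +1]
  = (2565|217)    [QR: 217 ≡ 1 mod 4, sign kept]
  = (178|217)    [2565 ≡ 178 mod 217]
  = (89|217)    [217 ≡ 1 mod 8 ⇒ (2|217) = +1]
  = (217|89)    [QR: 89 ≡ 1 mod 4, sign kept]
  = (39|89)    [217 ≡ 39 mod 89]
  = (89|39)    [QR: 89 ≡ 1 mod 4, sign kept]
  = (11|39)    [89 ≡ 11 mod 39]
  = -(39|11)    [QR: both ≡ 3 mod 4, sign flips]
  = -(6|11)    [39 ≡ 6 mod 11]
  = (3|11)    [11 ≡ 3 mod 8 ⇒ (2|11) = -1]
  = -(11|3)    [QR: both ≡ 3 mod 4, sign flips]
  = -(2|3)    [11 ≡ 2 mod 3]
  = (1|3)    [3 ≡ 3 mod 8 ⇒ (2|3) = -1]
  = 1    [(1|3) = 1]
The Legendre symbol is 1, so x^2 ≡ -5998 (mod 9431) has solution.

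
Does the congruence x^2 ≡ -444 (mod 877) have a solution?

yes

Reduce the numerator: -444 ≡ 433 (mod 877), so (-444|877) = (433|877).
433 ≡ 1 (mod 4), so quadratic reciprocity gives (433|877) = (877|433). Reduce: 877 ≡ 11 (mod 433). Now have (11|433).
433 ≡ 1 (mod 4), so quadratic reciprocity gives (11|433) = (433|11). Reduce: 433 ≡ 4 (mod 11). Now have (4|11).
Factor out 2: 4 = 2^2. Since 11 ≡ 3 (mod 8), (2|11) = -1, and (2|11)^2 = +1. Now have (1|11).
(1|11) = 1. Collecting the sign factors: 1.
The Legendre symbol is 1, so x^2 ≡ -444 (mod 877) has solution.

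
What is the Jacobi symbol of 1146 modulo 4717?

(1146/4717)
  = -(573/4717)    [4717 ≡ 5 mod 8 ⇒ (2/4717) = -1]
  = -(4717/573)    [QR: 573 ≡ 1 mod 4, sign kept]
  = -(133/573)    [4717 ≡ 133 mod 573]
  = -(573/133)    [QR: 133 ≡ 1 mod 4, sign kept]
  = -(41/133)    [573 ≡ 41 mod 133]
  = -(133/41)    [QR: 41 ≡ 1 mod 4, sign kept]
  = -(10/41)    [133 ≡ 10 mod 41]
  = -(5/41)    [41 ≡ 1 mod 8 ⇒ (2/41) = +1]
  = -(41/5)    [QR: 5 ≡ 1 mod 4, sign kept]
  = -(1/5)    [41 ≡ 1 mod 5]
  = -1    [(1/5) = 1]

-1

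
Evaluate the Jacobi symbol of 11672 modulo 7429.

1

Reduce the numerator: 11672 ≡ 4243 (mod 7429), so (11672/7429) = (4243/7429).
7429 ≡ 1 (mod 4), so quadratic reciprocity gives (4243/7429) = (7429/4243). Reduce: 7429 ≡ 3186 (mod 4243). Now have (3186/4243).
Factor out 2: 3186 = 2·1593. Since 4243 ≡ 3 (mod 8), (2/4243) = -1. Now have -(1593/4243).
1593 ≡ 1 (mod 4), so quadratic reciprocity gives (1593/4243) = (4243/1593). Reduce: 4243 ≡ 1057 (mod 1593). Now have -(1057/1593).
1057 ≡ 1 (mod 4), so quadratic reciprocity gives (1057/1593) = (1593/1057). Reduce: 1593 ≡ 536 (mod 1057). Now have -(536/1057).
Factor out 2: 536 = 2^3·67. Since 1057 ≡ 1 (mod 8), (2/1057) = +1, and (2/1057)^3 = +1. Now have -(67/1057).
1057 ≡ 1 (mod 4), so quadratic reciprocity gives (67/1057) = (1057/67). Reduce: 1057 ≡ 52 (mod 67). Now have -(52/67).
Factor out 2: 52 = 2^2·13. Since 67 ≡ 3 (mod 8), (2/67) = -1, and (2/67)^2 = +1. Now have -(13/67).
13 ≡ 1 (mod 4), so quadratic reciprocity gives (13/67) = (67/13). Reduce: 67 ≡ 2 (mod 13). Now have -(2/13).
Factor out 2: 2 = 2. Since 13 ≡ 5 (mod 8), (2/13) = -1. Now have (1/13).
(1/13) = 1. Collecting the sign factors: 1.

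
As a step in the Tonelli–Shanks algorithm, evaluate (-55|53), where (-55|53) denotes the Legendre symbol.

-1

Reduce the numerator: -55 ≡ 51 (mod 53), so (-55|53) = (51|53).
53 ≡ 1 (mod 4), so quadratic reciprocity gives (51|53) = (53|51). Reduce: 53 ≡ 2 (mod 51). Now have (2|51).
Factor out 2: 2 = 2. Since 51 ≡ 3 (mod 8), (2|51) = -1. Now have -(1|51).
(1|51) = 1. Collecting the sign factors: -1.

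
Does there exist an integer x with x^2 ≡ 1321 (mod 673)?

yes

(1321/673)
  = (648/673)    [1321 ≡ 648 mod 673]
  = (81/673)    [673 ≡ 1 mod 8 ⇒ (2/673)^3 = +1]
  = (673/81)    [QR: 81 ≡ 1 mod 4, sign kept]
  = (25/81)    [673 ≡ 25 mod 81]
  = (81/25)    [QR: 25 ≡ 1 mod 4, sign kept]
  = (6/25)    [81 ≡ 6 mod 25]
  = (3/25)    [25 ≡ 1 mod 8 ⇒ (2/25) = +1]
  = (25/3)    [QR: 25 ≡ 1 mod 4, sign kept]
  = (1/3)    [25 ≡ 1 mod 3]
  = 1    [(1/3) = 1]
(1321/673) = 1, and 673 is prime, so 1321 is a quadratic residue mod 673.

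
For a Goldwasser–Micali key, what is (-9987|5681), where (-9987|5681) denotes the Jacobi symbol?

Pull out -1: (-9987|5681) = (-1|5681)·(9987|5681). Since 5681 ≡ 1 (mod 4), (-1|5681) = +1. Now have (9987|5681).
Reduce the numerator: 9987 ≡ 4306 (mod 5681), so (9987|5681) = (4306|5681).
Factor out 2: 4306 = 2·2153. Since 5681 ≡ 1 (mod 8), (2|5681) = +1. Now have (2153|5681).
2153 ≡ 1 (mod 4), so quadratic reciprocity gives (2153|5681) = (5681|2153). Reduce: 5681 ≡ 1375 (mod 2153). Now have (1375|2153).
2153 ≡ 1 (mod 4), so quadratic reciprocity gives (1375|2153) = (2153|1375). Reduce: 2153 ≡ 778 (mod 1375). Now have (778|1375).
Factor out 2: 778 = 2·389. Since 1375 ≡ 7 (mod 8), (2|1375) = +1. Now have (389|1375).
389 ≡ 1 (mod 4), so quadratic reciprocity gives (389|1375) = (1375|389). Reduce: 1375 ≡ 208 (mod 389). Now have (208|389).
Factor out 2: 208 = 2^4·13. Since 389 ≡ 5 (mod 8), (2|389) = -1, and (2|389)^4 = +1. Now have (13|389).
13 ≡ 1 (mod 4), so quadratic reciprocity gives (13|389) = (389|13). Reduce: 389 ≡ 12 (mod 13). Now have (12|13).
Factor out 2: 12 = 2^2·3. Since 13 ≡ 5 (mod 8), (2|13) = -1, and (2|13)^2 = +1. Now have (3|13).
13 ≡ 1 (mod 4), so quadratic reciprocity gives (3|13) = (13|3). Reduce: 13 ≡ 1 (mod 3). Now have (1|3).
(1|3) = 1. Collecting the sign factors: 1.

1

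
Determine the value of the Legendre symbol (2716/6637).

-1

(2716/6637)
  = (679/6637)    [6637 ≡ 5 mod 8 ⇒ (2/6637)^2 = +1]
  = (6637/679)    [QR: 6637 ≡ 1 mod 4, sign kept]
  = (526/679)    [6637 ≡ 526 mod 679]
  = (263/679)    [679 ≡ 7 mod 8 ⇒ (2/679) = +1]
  = -(679/263)    [QR: both ≡ 3 mod 4, sign flips]
  = -(153/263)    [679 ≡ 153 mod 263]
  = -(263/153)    [QR: 153 ≡ 1 mod 4, sign kept]
  = -(110/153)    [263 ≡ 110 mod 153]
  = -(55/153)    [153 ≡ 1 mod 8 ⇒ (2/153) = +1]
  = -(153/55)    [QR: 153 ≡ 1 mod 4, sign kept]
  = -(43/55)    [153 ≡ 43 mod 55]
  = (55/43)    [QR: both ≡ 3 mod 4, sign flips]
  = (12/43)    [55 ≡ 12 mod 43]
  = (3/43)    [43 ≡ 3 mod 8 ⇒ (2/43)^2 = +1]
  = -(43/3)    [QR: both ≡ 3 mod 4, sign flips]
  = -(1/3)    [43 ≡ 1 mod 3]
  = -1    [(1/3) = 1]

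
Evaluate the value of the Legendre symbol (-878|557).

1

Pull out -1: (-878|557) = (-1|557)·(878|557). Since 557 ≡ 1 (mod 4), (-1|557) = +1. Now have (878|557).
Reduce the numerator: 878 ≡ 321 (mod 557), so (878|557) = (321|557).
321 ≡ 1 (mod 4), so quadratic reciprocity gives (321|557) = (557|321). Reduce: 557 ≡ 236 (mod 321). Now have (236|321).
Factor out 2: 236 = 2^2·59. Since 321 ≡ 1 (mod 8), (2|321) = +1, and (2|321)^2 = +1. Now have (59|321).
321 ≡ 1 (mod 4), so quadratic reciprocity gives (59|321) = (321|59). Reduce: 321 ≡ 26 (mod 59). Now have (26|59).
Factor out 2: 26 = 2·13. Since 59 ≡ 3 (mod 8), (2|59) = -1. Now have -(13|59).
13 ≡ 1 (mod 4), so quadratic reciprocity gives (13|59) = (59|13). Reduce: 59 ≡ 7 (mod 13). Now have -(7|13).
13 ≡ 1 (mod 4), so quadratic reciprocity gives (7|13) = (13|7). Reduce: 13 ≡ 6 (mod 7). Now have -(6|7).
Factor out 2: 6 = 2·3. Since 7 ≡ 7 (mod 8), (2|7) = +1. Now have -(3|7).
Both 3 ≡ 3 and 7 ≡ 3 (mod 4), so reciprocity gives (3|7) = -(7|3). Reduce: 7 ≡ 1 (mod 3). Now have (1|3).
(1|3) = 1. Collecting the sign factors: 1.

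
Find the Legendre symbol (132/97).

1

Reduce the numerator: 132 ≡ 35 (mod 97), so (132/97) = (35/97).
97 ≡ 1 (mod 4), so quadratic reciprocity gives (35/97) = (97/35). Reduce: 97 ≡ 27 (mod 35). Now have (27/35).
Both 27 ≡ 3 and 35 ≡ 3 (mod 4), so reciprocity gives (27/35) = -(35/27). Reduce: 35 ≡ 8 (mod 27). Now have -(8/27).
Factor out 2: 8 = 2^3. Since 27 ≡ 3 (mod 8), (2/27) = -1, and (2/27)^3 = -1. Now have (1/27).
(1/27) = 1. Collecting the sign factors: 1.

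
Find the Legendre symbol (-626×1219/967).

-1

By multiplicativity, (-626·1219/967) = (-626/967)·(1219/967).
First factor (-626/967):
(-626/967)
  = -(626/967)    [967 ≡ 3 mod 4 ⇒ (-1/967) = -1]
  = -(313/967)    [967 ≡ 7 mod 8 ⇒ (2/967) = +1]
  = -(967/313)    [QR: 313 ≡ 1 mod 4, sign kept]
  = -(28/313)    [967 ≡ 28 mod 313]
  = -(7/313)    [313 ≡ 1 mod 8 ⇒ (2/313)^2 = +1]
  = -(313/7)    [QR: 313 ≡ 1 mod 4, sign kept]
  = -(5/7)    [313 ≡ 5 mod 7]
  = -(7/5)    [QR: 5 ≡ 1 mod 4, sign kept]
  = -(2/5)    [7 ≡ 2 mod 5]
  = (1/5)    [5 ≡ 5 mod 8 ⇒ (2/5) = -1]
  = 1    [(1/5) = 1]
Second factor (1219/967):
(1219/967)
  = (252/967)    [1219 ≡ 252 mod 967]
  = (63/967)    [967 ≡ 7 mod 8 ⇒ (2/967)^2 = +1]
  = -(967/63)    [QR: both ≡ 3 mod 4, sign flips]
  = -(22/63)    [967 ≡ 22 mod 63]
  = -(11/63)    [63 ≡ 7 mod 8 ⇒ (2/63) = +1]
  = (63/11)    [QR: both ≡ 3 mod 4, sign flips]
  = (8/11)    [63 ≡ 8 mod 11]
  = -(1/11)    [11 ≡ 3 mod 8 ⇒ (2/11)^3 = -1]
  = -1    [(1/11) = 1]
Product: (1)·(-1) = -1.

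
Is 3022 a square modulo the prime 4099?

Factor out 2: 3022 = 2·1511. Since 4099 ≡ 3 (mod 8), (2|4099) = -1. Now have -(1511|4099).
Both 1511 ≡ 3 and 4099 ≡ 3 (mod 4), so reciprocity gives (1511|4099) = -(4099|1511). Reduce: 4099 ≡ 1077 (mod 1511). Now have (1077|1511).
1077 ≡ 1 (mod 4), so quadratic reciprocity gives (1077|1511) = (1511|1077). Reduce: 1511 ≡ 434 (mod 1077). Now have (434|1077).
Factor out 2: 434 = 2·217. Since 1077 ≡ 5 (mod 8), (2|1077) = -1. Now have -(217|1077).
217 ≡ 1 (mod 4), so quadratic reciprocity gives (217|1077) = (1077|217). Reduce: 1077 ≡ 209 (mod 217). Now have -(209|217).
209 ≡ 1 (mod 4), so quadratic reciprocity gives (209|217) = (217|209). Reduce: 217 ≡ 8 (mod 209). Now have -(8|209).
Factor out 2: 8 = 2^3. Since 209 ≡ 1 (mod 8), (2|209) = +1, and (2|209)^3 = +1. Now have -(1|209).
(1|209) = 1. Collecting the sign factors: -1.
The Legendre symbol is -1, so x^2 ≡ 3022 (mod 4099) has no solution.

no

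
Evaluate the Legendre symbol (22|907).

1

(22|907)
  = -(11|907)    [907 ≡ 3 mod 8 ⇒ (2|907) = -1]
  = (907|11)    [QR: both ≡ 3 mod 4, sign flips]
  = (5|11)    [907 ≡ 5 mod 11]
  = (11|5)    [QR: 5 ≡ 1 mod 4, sign kept]
  = (1|5)    [11 ≡ 1 mod 5]
  = 1    [(1|5) = 1]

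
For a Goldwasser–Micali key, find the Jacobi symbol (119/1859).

1

(119/1859)
  = -(1859/119)    [QR: both ≡ 3 mod 4, sign flips]
  = -(74/119)    [1859 ≡ 74 mod 119]
  = -(37/119)    [119 ≡ 7 mod 8 ⇒ (2/119) = +1]
  = -(119/37)    [QR: 37 ≡ 1 mod 4, sign kept]
  = -(8/37)    [119 ≡ 8 mod 37]
  = (1/37)    [37 ≡ 5 mod 8 ⇒ (2/37)^3 = -1]
  = 1    [(1/37) = 1]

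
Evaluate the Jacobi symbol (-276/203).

(-276/203)
  = (130/203)    [-276 ≡ 130 mod 203]
  = -(65/203)    [203 ≡ 3 mod 8 ⇒ (2/203) = -1]
  = -(203/65)    [QR: 65 ≡ 1 mod 4, sign kept]
  = -(8/65)    [203 ≡ 8 mod 65]
  = -(1/65)    [65 ≡ 1 mod 8 ⇒ (2/65)^3 = +1]
  = -1    [(1/65) = 1]

-1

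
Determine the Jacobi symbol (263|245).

-1

Reduce the numerator: 263 ≡ 18 (mod 245), so (263|245) = (18|245).
Factor out 2: 18 = 2·9. Since 245 ≡ 5 (mod 8), (2|245) = -1. Now have -(9|245).
9 ≡ 1 (mod 4), so quadratic reciprocity gives (9|245) = (245|9). Reduce: 245 ≡ 2 (mod 9). Now have -(2|9).
Factor out 2: 2 = 2. Since 9 ≡ 1 (mod 8), (2|9) = +1. Now have -(1|9).
(1|9) = 1. Collecting the sign factors: -1.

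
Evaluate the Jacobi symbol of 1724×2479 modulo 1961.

0

By multiplicativity, (1724·2479|1961) = (1724|1961)·(2479|1961).
First factor (1724|1961):
Factor out 2: 1724 = 2^2·431. Since 1961 ≡ 1 (mod 8), (2|1961) = +1, and (2|1961)^2 = +1. Now have (431|1961).
1961 ≡ 1 (mod 4), so quadratic reciprocity gives (431|1961) = (1961|431). Reduce: 1961 ≡ 237 (mod 431). Now have (237|431).
237 ≡ 1 (mod 4), so quadratic reciprocity gives (237|431) = (431|237). Reduce: 431 ≡ 194 (mod 237). Now have (194|237).
Factor out 2: 194 = 2·97. Since 237 ≡ 5 (mod 8), (2|237) = -1. Now have -(97|237).
97 ≡ 1 (mod 4), so quadratic reciprocity gives (97|237) = (237|97). Reduce: 237 ≡ 43 (mod 97). Now have -(43|97).
97 ≡ 1 (mod 4), so quadratic reciprocity gives (43|97) = (97|43). Reduce: 97 ≡ 11 (mod 43). Now have -(11|43).
Both 11 ≡ 3 and 43 ≡ 3 (mod 4), so reciprocity gives (11|43) = -(43|11). Reduce: 43 ≡ 10 (mod 11). Now have (10|11).
Factor out 2: 10 = 2·5. Since 11 ≡ 3 (mod 8), (2|11) = -1. Now have -(5|11).
5 ≡ 1 (mod 4), so quadratic reciprocity gives (5|11) = (11|5). Reduce: 11 ≡ 1 (mod 5). Now have -(1|5).
(1|5) = 1. Collecting the sign factors: -1.
Second factor (2479|1961):
Reduce the numerator: 2479 ≡ 518 (mod 1961), so (2479|1961) = (518|1961).
Factor out 2: 518 = 2·259. Since 1961 ≡ 1 (mod 8), (2|1961) = +1. Now have (259|1961).
1961 ≡ 1 (mod 4), so quadratic reciprocity gives (259|1961) = (1961|259). Reduce: 1961 ≡ 148 (mod 259). Now have (148|259).
Factor out 2: 148 = 2^2·37. Since 259 ≡ 3 (mod 8), (2|259) = -1, and (2|259)^2 = +1. Now have (37|259).
37 ≡ 1 (mod 4), so quadratic reciprocity gives (37|259) = (259|37). Reduce: 259 ≡ 0 (mod 37). Now have (0|37).
The numerator is now 0 with denominator 37 > 1: the symbol is 0.
Product: (-1)·(0) = 0.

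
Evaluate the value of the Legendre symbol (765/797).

(765/797)
  = (797/765)    [QR: 765 ≡ 1 mod 4, sign kept]
  = (32/765)    [797 ≡ 32 mod 765]
  = -(1/765)    [765 ≡ 5 mod 8 ⇒ (2/765)^5 = -1]
  = -1    [(1/765) = 1]

-1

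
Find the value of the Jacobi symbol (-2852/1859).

(-2852/1859)
  = (866/1859)    [-2852 ≡ 866 mod 1859]
  = -(433/1859)    [1859 ≡ 3 mod 8 ⇒ (2/1859) = -1]
  = -(1859/433)    [QR: 433 ≡ 1 mod 4, sign kept]
  = -(127/433)    [1859 ≡ 127 mod 433]
  = -(433/127)    [QR: 433 ≡ 1 mod 4, sign kept]
  = -(52/127)    [433 ≡ 52 mod 127]
  = -(13/127)    [127 ≡ 7 mod 8 ⇒ (2/127)^2 = +1]
  = -(127/13)    [QR: 13 ≡ 1 mod 4, sign kept]
  = -(10/13)    [127 ≡ 10 mod 13]
  = (5/13)    [13 ≡ 5 mod 8 ⇒ (2/13) = -1]
  = (13/5)    [QR: 5 ≡ 1 mod 4, sign kept]
  = (3/5)    [13 ≡ 3 mod 5]
  = (5/3)    [QR: 5 ≡ 1 mod 4, sign kept]
  = (2/3)    [5 ≡ 2 mod 3]
  = -(1/3)    [3 ≡ 3 mod 8 ⇒ (2/3) = -1]
  = -1    [(1/3) = 1]

-1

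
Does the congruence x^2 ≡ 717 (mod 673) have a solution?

(717|673)
  = (44|673)    [717 ≡ 44 mod 673]
  = (11|673)    [673 ≡ 1 mod 8 ⇒ (2|673)^2 = +1]
  = (673|11)    [QR: 673 ≡ 1 mod 4, sign kept]
  = (2|11)    [673 ≡ 2 mod 11]
  = -(1|11)    [11 ≡ 3 mod 8 ⇒ (2|11) = -1]
  = -1    [(1|11) = 1]
(717|673) = -1, and 673 is prime, so 717 is not a quadratic residue mod 673.

no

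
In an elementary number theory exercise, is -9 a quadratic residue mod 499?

(-9/499)
  = (490/499)    [-9 ≡ 490 mod 499]
  = -(245/499)    [499 ≡ 3 mod 8 ⇒ (2/499) = -1]
  = -(499/245)    [QR: 245 ≡ 1 mod 4, sign kept]
  = -(9/245)    [499 ≡ 9 mod 245]
  = -(245/9)    [QR: 9 ≡ 1 mod 4, sign kept]
  = -(2/9)    [245 ≡ 2 mod 9]
  = -(1/9)    [9 ≡ 1 mod 8 ⇒ (2/9) = +1]
  = -1    [(1/9) = 1]
(-9/499) = -1, and 499 is prime, so -9 is not a quadratic residue mod 499.

no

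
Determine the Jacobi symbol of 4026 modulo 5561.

(4026|5561)
  = (2013|5561)    [5561 ≡ 1 mod 8 ⇒ (2|5561) = +1]
  = (5561|2013)    [QR: 2013 ≡ 1 mod 4, sign kept]
  = (1535|2013)    [5561 ≡ 1535 mod 2013]
  = (2013|1535)    [QR: 2013 ≡ 1 mod 4, sign kept]
  = (478|1535)    [2013 ≡ 478 mod 1535]
  = (239|1535)    [1535 ≡ 7 mod 8 ⇒ (2|1535) = +1]
  = -(1535|239)    [QR: both ≡ 3 mod 4, sign flips]
  = -(101|239)    [1535 ≡ 101 mod 239]
  = -(239|101)    [QR: 101 ≡ 1 mod 4, sign kept]
  = -(37|101)    [239 ≡ 37 mod 101]
  = -(101|37)    [QR: 37 ≡ 1 mod 4, sign kept]
  = -(27|37)    [101 ≡ 27 mod 37]
  = -(37|27)    [QR: 37 ≡ 1 mod 4, sign kept]
  = -(10|27)    [37 ≡ 10 mod 27]
  = (5|27)    [27 ≡ 3 mod 8 ⇒ (2|27) = -1]
  = (27|5)    [QR: 5 ≡ 1 mod 4, sign kept]
  = (2|5)    [27 ≡ 2 mod 5]
  = -(1|5)    [5 ≡ 5 mod 8 ⇒ (2|5) = -1]
  = -1    [(1|5) = 1]

-1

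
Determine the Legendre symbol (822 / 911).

-1

(822 / 911)
  = (411 / 911)    [911 ≡ 7 mod 8 ⇒ (2 / 911) = +1]
  = -(911 / 411)    [QR: both ≡ 3 mod 4, sign flips]
  = -(89 / 411)    [911 ≡ 89 mod 411]
  = -(411 / 89)    [QR: 89 ≡ 1 mod 4, sign kept]
  = -(55 / 89)    [411 ≡ 55 mod 89]
  = -(89 / 55)    [QR: 89 ≡ 1 mod 4, sign kept]
  = -(34 / 55)    [89 ≡ 34 mod 55]
  = -(17 / 55)    [55 ≡ 7 mod 8 ⇒ (2 / 55) = +1]
  = -(55 / 17)    [QR: 17 ≡ 1 mod 4, sign kept]
  = -(4 / 17)    [55 ≡ 4 mod 17]
  = -(1 / 17)    [17 ≡ 1 mod 8 ⇒ (2 / 17)^2 = +1]
  = -1    [(1 / 17) = 1]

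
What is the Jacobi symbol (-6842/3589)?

-1

Reduce the numerator: -6842 ≡ 336 (mod 3589), so (-6842/3589) = (336/3589).
Factor out 2: 336 = 2^4·21. Since 3589 ≡ 5 (mod 8), (2/3589) = -1, and (2/3589)^4 = +1. Now have (21/3589).
21 ≡ 1 (mod 4), so quadratic reciprocity gives (21/3589) = (3589/21). Reduce: 3589 ≡ 19 (mod 21). Now have (19/21).
21 ≡ 1 (mod 4), so quadratic reciprocity gives (19/21) = (21/19). Reduce: 21 ≡ 2 (mod 19). Now have (2/19).
Factor out 2: 2 = 2. Since 19 ≡ 3 (mod 8), (2/19) = -1. Now have -(1/19).
(1/19) = 1. Collecting the sign factors: -1.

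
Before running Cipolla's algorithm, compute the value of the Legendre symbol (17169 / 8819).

-1

(17169 / 8819)
  = (8350 / 8819)    [17169 ≡ 8350 mod 8819]
  = -(4175 / 8819)    [8819 ≡ 3 mod 8 ⇒ (2 / 8819) = -1]
  = (8819 / 4175)    [QR: both ≡ 3 mod 4, sign flips]
  = (469 / 4175)    [8819 ≡ 469 mod 4175]
  = (4175 / 469)    [QR: 469 ≡ 1 mod 4, sign kept]
  = (423 / 469)    [4175 ≡ 423 mod 469]
  = (469 / 423)    [QR: 469 ≡ 1 mod 4, sign kept]
  = (46 / 423)    [469 ≡ 46 mod 423]
  = (23 / 423)    [423 ≡ 7 mod 8 ⇒ (2 / 423) = +1]
  = -(423 / 23)    [QR: both ≡ 3 mod 4, sign flips]
  = -(9 / 23)    [423 ≡ 9 mod 23]
  = -(23 / 9)    [QR: 9 ≡ 1 mod 4, sign kept]
  = -(5 / 9)    [23 ≡ 5 mod 9]
  = -(9 / 5)    [QR: 5 ≡ 1 mod 4, sign kept]
  = -(4 / 5)    [9 ≡ 4 mod 5]
  = -(1 / 5)    [5 ≡ 5 mod 8 ⇒ (2 / 5)^2 = +1]
  = -1    [(1 / 5) = 1]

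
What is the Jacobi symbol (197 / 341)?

(197 / 341)
  = (341 / 197)    [QR: 197 ≡ 1 mod 4, sign kept]
  = (144 / 197)    [341 ≡ 144 mod 197]
  = (9 / 197)    [197 ≡ 5 mod 8 ⇒ (2 / 197)^4 = +1]
  = (197 / 9)    [QR: 9 ≡ 1 mod 4, sign kept]
  = (8 / 9)    [197 ≡ 8 mod 9]
  = (1 / 9)    [9 ≡ 1 mod 8 ⇒ (2 / 9)^3 = +1]
  = 1    [(1 / 9) = 1]

1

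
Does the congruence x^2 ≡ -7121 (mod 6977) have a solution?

Reduce the numerator: -7121 ≡ 6833 (mod 6977), so (-7121/6977) = (6833/6977).
6833 ≡ 1 (mod 4), so quadratic reciprocity gives (6833/6977) = (6977/6833). Reduce: 6977 ≡ 144 (mod 6833). Now have (144/6833).
Factor out 2: 144 = 2^4·9. Since 6833 ≡ 1 (mod 8), (2/6833) = +1, and (2/6833)^4 = +1. Now have (9/6833).
9 ≡ 1 (mod 4), so quadratic reciprocity gives (9/6833) = (6833/9). Reduce: 6833 ≡ 2 (mod 9). Now have (2/9).
Factor out 2: 2 = 2. Since 9 ≡ 1 (mod 8), (2/9) = +1. Now have (1/9).
(1/9) = 1. Collecting the sign factors: 1.
The Legendre symbol is 1, so x^2 ≡ -7121 (mod 6977) has solution.

yes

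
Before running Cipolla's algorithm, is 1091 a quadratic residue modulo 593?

(1091|593)
  = (498|593)    [1091 ≡ 498 mod 593]
  = (249|593)    [593 ≡ 1 mod 8 ⇒ (2|593) = +1]
  = (593|249)    [QR: 249 ≡ 1 mod 4, sign kept]
  = (95|249)    [593 ≡ 95 mod 249]
  = (249|95)    [QR: 249 ≡ 1 mod 4, sign kept]
  = (59|95)    [249 ≡ 59 mod 95]
  = -(95|59)    [QR: both ≡ 3 mod 4, sign flips]
  = -(36|59)    [95 ≡ 36 mod 59]
  = -(9|59)    [59 ≡ 3 mod 8 ⇒ (2|59)^2 = +1]
  = -(59|9)    [QR: 9 ≡ 1 mod 4, sign kept]
  = -(5|9)    [59 ≡ 5 mod 9]
  = -(9|5)    [QR: 5 ≡ 1 mod 4, sign kept]
  = -(4|5)    [9 ≡ 4 mod 5]
  = -(1|5)    [5 ≡ 5 mod 8 ⇒ (2|5)^2 = +1]
  = -1    [(1|5) = 1]
The Legendre symbol is -1, so x^2 ≡ 1091 (mod 593) has no solution.

no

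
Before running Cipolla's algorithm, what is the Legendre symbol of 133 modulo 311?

-1

(133 / 311)
  = (311 / 133)    [QR: 133 ≡ 1 mod 4, sign kept]
  = (45 / 133)    [311 ≡ 45 mod 133]
  = (133 / 45)    [QR: 45 ≡ 1 mod 4, sign kept]
  = (43 / 45)    [133 ≡ 43 mod 45]
  = (45 / 43)    [QR: 45 ≡ 1 mod 4, sign kept]
  = (2 / 43)    [45 ≡ 2 mod 43]
  = -(1 / 43)    [43 ≡ 3 mod 8 ⇒ (2 / 43) = -1]
  = -1    [(1 / 43) = 1]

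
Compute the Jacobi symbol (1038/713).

-1

(1038/713)
  = (325/713)    [1038 ≡ 325 mod 713]
  = (713/325)    [QR: 325 ≡ 1 mod 4, sign kept]
  = (63/325)    [713 ≡ 63 mod 325]
  = (325/63)    [QR: 325 ≡ 1 mod 4, sign kept]
  = (10/63)    [325 ≡ 10 mod 63]
  = (5/63)    [63 ≡ 7 mod 8 ⇒ (2/63) = +1]
  = (63/5)    [QR: 5 ≡ 1 mod 4, sign kept]
  = (3/5)    [63 ≡ 3 mod 5]
  = (5/3)    [QR: 5 ≡ 1 mod 4, sign kept]
  = (2/3)    [5 ≡ 2 mod 3]
  = -(1/3)    [3 ≡ 3 mod 8 ⇒ (2/3) = -1]
  = -1    [(1/3) = 1]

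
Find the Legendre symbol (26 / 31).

(26 / 31)
  = (13 / 31)    [31 ≡ 7 mod 8 ⇒ (2 / 31) = +1]
  = (31 / 13)    [QR: 13 ≡ 1 mod 4, sign kept]
  = (5 / 13)    [31 ≡ 5 mod 13]
  = (13 / 5)    [QR: 5 ≡ 1 mod 4, sign kept]
  = (3 / 5)    [13 ≡ 3 mod 5]
  = (5 / 3)    [QR: 5 ≡ 1 mod 4, sign kept]
  = (2 / 3)    [5 ≡ 2 mod 3]
  = -(1 / 3)    [3 ≡ 3 mod 8 ⇒ (2 / 3) = -1]
  = -1    [(1 / 3) = 1]

-1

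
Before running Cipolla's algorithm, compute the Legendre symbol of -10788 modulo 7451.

Pull out -1: (-10788|7451) = (-1|7451)·(10788|7451). Since 7451 ≡ 3 (mod 4), (-1|7451) = -1. Now have -(10788|7451).
Reduce the numerator: 10788 ≡ 3337 (mod 7451), so (10788|7451) = (3337|7451).
3337 ≡ 1 (mod 4), so quadratic reciprocity gives (3337|7451) = (7451|3337). Reduce: 7451 ≡ 777 (mod 3337). Now have -(777|3337).
777 ≡ 1 (mod 4), so quadratic reciprocity gives (777|3337) = (3337|777). Reduce: 3337 ≡ 229 (mod 777). Now have -(229|777).
229 ≡ 1 (mod 4), so quadratic reciprocity gives (229|777) = (777|229). Reduce: 777 ≡ 90 (mod 229). Now have -(90|229).
Factor out 2: 90 = 2·45. Since 229 ≡ 5 (mod 8), (2|229) = -1. Now have (45|229).
45 ≡ 1 (mod 4), so quadratic reciprocity gives (45|229) = (229|45). Reduce: 229 ≡ 4 (mod 45). Now have (4|45).
Factor out 2: 4 = 2^2. Since 45 ≡ 5 (mod 8), (2|45) = -1, and (2|45)^2 = +1. Now have (1|45).
(1|45) = 1. Collecting the sign factors: 1.

1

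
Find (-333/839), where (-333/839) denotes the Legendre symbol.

(-333/839)
  = (506/839)    [-333 ≡ 506 mod 839]
  = (253/839)    [839 ≡ 7 mod 8 ⇒ (2/839) = +1]
  = (839/253)    [QR: 253 ≡ 1 mod 4, sign kept]
  = (80/253)    [839 ≡ 80 mod 253]
  = (5/253)    [253 ≡ 5 mod 8 ⇒ (2/253)^4 = +1]
  = (253/5)    [QR: 5 ≡ 1 mod 4, sign kept]
  = (3/5)    [253 ≡ 3 mod 5]
  = (5/3)    [QR: 5 ≡ 1 mod 4, sign kept]
  = (2/3)    [5 ≡ 2 mod 3]
  = -(1/3)    [3 ≡ 3 mod 8 ⇒ (2/3) = -1]
  = -1    [(1/3) = 1]

-1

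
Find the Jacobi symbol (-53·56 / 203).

By multiplicativity, (-53·56 / 203) = (-53 / 203)·(56 / 203).
First factor (-53 / 203):
(-53 / 203)
  = (150 / 203)    [-53 ≡ 150 mod 203]
  = -(75 / 203)    [203 ≡ 3 mod 8 ⇒ (2 / 203) = -1]
  = (203 / 75)    [QR: both ≡ 3 mod 4, sign flips]
  = (53 / 75)    [203 ≡ 53 mod 75]
  = (75 / 53)    [QR: 53 ≡ 1 mod 4, sign kept]
  = (22 / 53)    [75 ≡ 22 mod 53]
  = -(11 / 53)    [53 ≡ 5 mod 8 ⇒ (2 / 53) = -1]
  = -(53 / 11)    [QR: 53 ≡ 1 mod 4, sign kept]
  = -(9 / 11)    [53 ≡ 9 mod 11]
  = -(11 / 9)    [QR: 9 ≡ 1 mod 4, sign kept]
  = -(2 / 9)    [11 ≡ 2 mod 9]
  = -(1 / 9)    [9 ≡ 1 mod 8 ⇒ (2 / 9) = +1]
  = -1    [(1 / 9) = 1]
Second factor (56 / 203):
(56 / 203)
  = -(7 / 203)    [203 ≡ 3 mod 8 ⇒ (2 / 203)^3 = -1]
  = (203 / 7)    [QR: both ≡ 3 mod 4, sign flips]
  = (0 / 7)    [203 ≡ 0 mod 7]
  = 0    [numerator 0, gcd > 1]
Product: (-1)·(0) = 0.

0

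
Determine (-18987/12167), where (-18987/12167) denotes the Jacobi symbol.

Pull out -1: (-18987/12167) = (-1/12167)·(18987/12167). Since 12167 ≡ 3 (mod 4), (-1/12167) = -1. Now have -(18987/12167).
Reduce the numerator: 18987 ≡ 6820 (mod 12167), so (18987/12167) = (6820/12167).
Factor out 2: 6820 = 2^2·1705. Since 12167 ≡ 7 (mod 8), (2/12167) = +1, and (2/12167)^2 = +1. Now have -(1705/12167).
1705 ≡ 1 (mod 4), so quadratic reciprocity gives (1705/12167) = (12167/1705). Reduce: 12167 ≡ 232 (mod 1705). Now have -(232/1705).
Factor out 2: 232 = 2^3·29. Since 1705 ≡ 1 (mod 8), (2/1705) = +1, and (2/1705)^3 = +1. Now have -(29/1705).
29 ≡ 1 (mod 4), so quadratic reciprocity gives (29/1705) = (1705/29). Reduce: 1705 ≡ 23 (mod 29). Now have -(23/29).
29 ≡ 1 (mod 4), so quadratic reciprocity gives (23/29) = (29/23). Reduce: 29 ≡ 6 (mod 23). Now have -(6/23).
Factor out 2: 6 = 2·3. Since 23 ≡ 7 (mod 8), (2/23) = +1. Now have -(3/23).
Both 3 ≡ 3 and 23 ≡ 3 (mod 4), so reciprocity gives (3/23) = -(23/3). Reduce: 23 ≡ 2 (mod 3). Now have (2/3).
Factor out 2: 2 = 2. Since 3 ≡ 3 (mod 8), (2/3) = -1. Now have -(1/3).
(1/3) = 1. Collecting the sign factors: -1.

-1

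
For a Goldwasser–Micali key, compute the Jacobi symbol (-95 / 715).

Pull out -1: (-95 / 715) = (-1 / 715)·(95 / 715). Since 715 ≡ 3 (mod 4), (-1 / 715) = -1. Now have -(95 / 715).
Both 95 ≡ 3 and 715 ≡ 3 (mod 4), so reciprocity gives (95 / 715) = -(715 / 95). Reduce: 715 ≡ 50 (mod 95). Now have (50 / 95).
Factor out 2: 50 = 2·25. Since 95 ≡ 7 (mod 8), (2 / 95) = +1. Now have (25 / 95).
25 ≡ 1 (mod 4), so quadratic reciprocity gives (25 / 95) = (95 / 25). Reduce: 95 ≡ 20 (mod 25). Now have (20 / 25).
Factor out 2: 20 = 2^2·5. Since 25 ≡ 1 (mod 8), (2 / 25) = +1, and (2 / 25)^2 = +1. Now have (5 / 25).
5 ≡ 1 (mod 4), so quadratic reciprocity gives (5 / 25) = (25 / 5). Reduce: 25 ≡ 0 (mod 5). Now have (0 / 5).
The numerator is now 0 with denominator 5 > 1: the symbol is 0.

0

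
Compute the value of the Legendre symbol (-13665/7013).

1

Reduce the numerator: -13665 ≡ 361 (mod 7013), so (-13665/7013) = (361/7013).
361 ≡ 1 (mod 4), so quadratic reciprocity gives (361/7013) = (7013/361). Reduce: 7013 ≡ 154 (mod 361). Now have (154/361).
Factor out 2: 154 = 2·77. Since 361 ≡ 1 (mod 8), (2/361) = +1. Now have (77/361).
77 ≡ 1 (mod 4), so quadratic reciprocity gives (77/361) = (361/77). Reduce: 361 ≡ 53 (mod 77). Now have (53/77).
53 ≡ 1 (mod 4), so quadratic reciprocity gives (53/77) = (77/53). Reduce: 77 ≡ 24 (mod 53). Now have (24/53).
Factor out 2: 24 = 2^3·3. Since 53 ≡ 5 (mod 8), (2/53) = -1, and (2/53)^3 = -1. Now have -(3/53).
53 ≡ 1 (mod 4), so quadratic reciprocity gives (3/53) = (53/3). Reduce: 53 ≡ 2 (mod 3). Now have -(2/3).
Factor out 2: 2 = 2. Since 3 ≡ 3 (mod 8), (2/3) = -1. Now have (1/3).
(1/3) = 1. Collecting the sign factors: 1.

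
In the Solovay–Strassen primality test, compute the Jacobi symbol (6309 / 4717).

(6309 / 4717)
  = (1592 / 4717)    [6309 ≡ 1592 mod 4717]
  = -(199 / 4717)    [4717 ≡ 5 mod 8 ⇒ (2 / 4717)^3 = -1]
  = -(4717 / 199)    [QR: 4717 ≡ 1 mod 4, sign kept]
  = -(140 / 199)    [4717 ≡ 140 mod 199]
  = -(35 / 199)    [199 ≡ 7 mod 8 ⇒ (2 / 199)^2 = +1]
  = (199 / 35)    [QR: both ≡ 3 mod 4, sign flips]
  = (24 / 35)    [199 ≡ 24 mod 35]
  = -(3 / 35)    [35 ≡ 3 mod 8 ⇒ (2 / 35)^3 = -1]
  = (35 / 3)    [QR: both ≡ 3 mod 4, sign flips]
  = (2 / 3)    [35 ≡ 2 mod 3]
  = -(1 / 3)    [3 ≡ 3 mod 8 ⇒ (2 / 3) = -1]
  = -1    [(1 / 3) = 1]

-1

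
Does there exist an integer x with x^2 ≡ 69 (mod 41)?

no

(69/41)
  = (28/41)    [69 ≡ 28 mod 41]
  = (7/41)    [41 ≡ 1 mod 8 ⇒ (2/41)^2 = +1]
  = (41/7)    [QR: 41 ≡ 1 mod 4, sign kept]
  = (6/7)    [41 ≡ 6 mod 7]
  = (3/7)    [7 ≡ 7 mod 8 ⇒ (2/7) = +1]
  = -(7/3)    [QR: both ≡ 3 mod 4, sign flips]
  = -(1/3)    [7 ≡ 1 mod 3]
  = -1    [(1/3) = 1]
(69/41) = -1, and 41 is prime, so 69 is not a quadratic residue mod 41.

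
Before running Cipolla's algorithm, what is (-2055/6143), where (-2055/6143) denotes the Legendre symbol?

1

(-2055/6143)
  = (4088/6143)    [-2055 ≡ 4088 mod 6143]
  = (511/6143)    [6143 ≡ 7 mod 8 ⇒ (2/6143)^3 = +1]
  = -(6143/511)    [QR: both ≡ 3 mod 4, sign flips]
  = -(11/511)    [6143 ≡ 11 mod 511]
  = (511/11)    [QR: both ≡ 3 mod 4, sign flips]
  = (5/11)    [511 ≡ 5 mod 11]
  = (11/5)    [QR: 5 ≡ 1 mod 4, sign kept]
  = (1/5)    [11 ≡ 1 mod 5]
  = 1    [(1/5) = 1]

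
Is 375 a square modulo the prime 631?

Both 375 ≡ 3 and 631 ≡ 3 (mod 4), so reciprocity gives (375/631) = -(631/375). Reduce: 631 ≡ 256 (mod 375). Now have -(256/375).
Factor out 2: 256 = 2^8. Since 375 ≡ 7 (mod 8), (2/375) = +1, and (2/375)^8 = +1. Now have -(1/375).
(1/375) = 1. Collecting the sign factors: -1.
The Legendre symbol is -1, so x^2 ≡ 375 (mod 631) has no solution.

no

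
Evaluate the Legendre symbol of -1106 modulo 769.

Reduce the numerator: -1106 ≡ 432 (mod 769), so (-1106/769) = (432/769).
Factor out 2: 432 = 2^4·27. Since 769 ≡ 1 (mod 8), (2/769) = +1, and (2/769)^4 = +1. Now have (27/769).
769 ≡ 1 (mod 4), so quadratic reciprocity gives (27/769) = (769/27). Reduce: 769 ≡ 13 (mod 27). Now have (13/27).
13 ≡ 1 (mod 4), so quadratic reciprocity gives (13/27) = (27/13). Reduce: 27 ≡ 1 (mod 13). Now have (1/13).
(1/13) = 1. Collecting the sign factors: 1.

1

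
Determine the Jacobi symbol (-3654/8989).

(-3654/8989)
  = (5335/8989)    [-3654 ≡ 5335 mod 8989]
  = (8989/5335)    [QR: 8989 ≡ 1 mod 4, sign kept]
  = (3654/5335)    [8989 ≡ 3654 mod 5335]
  = (1827/5335)    [5335 ≡ 7 mod 8 ⇒ (2/5335) = +1]
  = -(5335/1827)    [QR: both ≡ 3 mod 4, sign flips]
  = -(1681/1827)    [5335 ≡ 1681 mod 1827]
  = -(1827/1681)    [QR: 1681 ≡ 1 mod 4, sign kept]
  = -(146/1681)    [1827 ≡ 146 mod 1681]
  = -(73/1681)    [1681 ≡ 1 mod 8 ⇒ (2/1681) = +1]
  = -(1681/73)    [QR: 73 ≡ 1 mod 4, sign kept]
  = -(2/73)    [1681 ≡ 2 mod 73]
  = -(1/73)    [73 ≡ 1 mod 8 ⇒ (2/73) = +1]
  = -1    [(1/73) = 1]

-1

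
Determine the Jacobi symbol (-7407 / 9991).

1

Reduce the numerator: -7407 ≡ 2584 (mod 9991), so (-7407 / 9991) = (2584 / 9991).
Factor out 2: 2584 = 2^3·323. Since 9991 ≡ 7 (mod 8), (2 / 9991) = +1, and (2 / 9991)^3 = +1. Now have (323 / 9991).
Both 323 ≡ 3 and 9991 ≡ 3 (mod 4), so reciprocity gives (323 / 9991) = -(9991 / 323). Reduce: 9991 ≡ 301 (mod 323). Now have -(301 / 323).
301 ≡ 1 (mod 4), so quadratic reciprocity gives (301 / 323) = (323 / 301). Reduce: 323 ≡ 22 (mod 301). Now have -(22 / 301).
Factor out 2: 22 = 2·11. Since 301 ≡ 5 (mod 8), (2 / 301) = -1. Now have (11 / 301).
301 ≡ 1 (mod 4), so quadratic reciprocity gives (11 / 301) = (301 / 11). Reduce: 301 ≡ 4 (mod 11). Now have (4 / 11).
Factor out 2: 4 = 2^2. Since 11 ≡ 3 (mod 8), (2 / 11) = -1, and (2 / 11)^2 = +1. Now have (1 / 11).
(1 / 11) = 1. Collecting the sign factors: 1.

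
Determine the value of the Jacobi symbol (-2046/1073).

Reduce the numerator: -2046 ≡ 100 (mod 1073), so (-2046/1073) = (100/1073).
Factor out 2: 100 = 2^2·25. Since 1073 ≡ 1 (mod 8), (2/1073) = +1, and (2/1073)^2 = +1. Now have (25/1073).
25 ≡ 1 (mod 4), so quadratic reciprocity gives (25/1073) = (1073/25). Reduce: 1073 ≡ 23 (mod 25). Now have (23/25).
25 ≡ 1 (mod 4), so quadratic reciprocity gives (23/25) = (25/23). Reduce: 25 ≡ 2 (mod 23). Now have (2/23).
Factor out 2: 2 = 2. Since 23 ≡ 7 (mod 8), (2/23) = +1. Now have (1/23).
(1/23) = 1. Collecting the sign factors: 1.

1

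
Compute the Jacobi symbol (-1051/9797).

-1

Pull out -1: (-1051/9797) = (-1/9797)·(1051/9797). Since 9797 ≡ 1 (mod 4), (-1/9797) = +1. Now have (1051/9797).
9797 ≡ 1 (mod 4), so quadratic reciprocity gives (1051/9797) = (9797/1051). Reduce: 9797 ≡ 338 (mod 1051). Now have (338/1051).
Factor out 2: 338 = 2·169. Since 1051 ≡ 3 (mod 8), (2/1051) = -1. Now have -(169/1051).
169 ≡ 1 (mod 4), so quadratic reciprocity gives (169/1051) = (1051/169). Reduce: 1051 ≡ 37 (mod 169). Now have -(37/169).
37 ≡ 1 (mod 4), so quadratic reciprocity gives (37/169) = (169/37). Reduce: 169 ≡ 21 (mod 37). Now have -(21/37).
21 ≡ 1 (mod 4), so quadratic reciprocity gives (21/37) = (37/21). Reduce: 37 ≡ 16 (mod 21). Now have -(16/21).
Factor out 2: 16 = 2^4. Since 21 ≡ 5 (mod 8), (2/21) = -1, and (2/21)^4 = +1. Now have -(1/21).
(1/21) = 1. Collecting the sign factors: -1.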